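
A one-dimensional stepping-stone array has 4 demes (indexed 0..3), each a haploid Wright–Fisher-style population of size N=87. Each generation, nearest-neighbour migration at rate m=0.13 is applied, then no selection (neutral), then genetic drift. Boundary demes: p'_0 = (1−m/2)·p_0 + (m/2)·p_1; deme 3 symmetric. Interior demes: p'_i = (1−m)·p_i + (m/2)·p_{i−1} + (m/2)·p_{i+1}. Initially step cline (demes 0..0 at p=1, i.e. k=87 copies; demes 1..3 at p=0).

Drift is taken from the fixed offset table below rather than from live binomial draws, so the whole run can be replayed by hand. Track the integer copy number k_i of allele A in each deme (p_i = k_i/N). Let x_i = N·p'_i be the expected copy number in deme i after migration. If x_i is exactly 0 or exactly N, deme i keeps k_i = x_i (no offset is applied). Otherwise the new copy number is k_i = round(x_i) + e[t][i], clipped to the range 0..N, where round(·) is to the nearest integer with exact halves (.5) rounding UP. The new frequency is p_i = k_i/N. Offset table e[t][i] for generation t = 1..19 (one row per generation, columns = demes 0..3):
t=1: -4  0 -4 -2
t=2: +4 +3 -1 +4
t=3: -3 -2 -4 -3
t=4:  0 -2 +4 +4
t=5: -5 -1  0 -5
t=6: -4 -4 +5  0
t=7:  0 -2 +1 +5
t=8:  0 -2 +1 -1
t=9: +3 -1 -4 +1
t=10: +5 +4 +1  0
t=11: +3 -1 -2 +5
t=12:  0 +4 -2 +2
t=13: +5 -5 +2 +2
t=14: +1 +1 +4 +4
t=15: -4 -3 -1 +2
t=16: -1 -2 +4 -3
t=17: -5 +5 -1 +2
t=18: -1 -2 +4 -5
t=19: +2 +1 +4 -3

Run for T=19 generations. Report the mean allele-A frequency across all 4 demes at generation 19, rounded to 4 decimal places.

0.2960

t=0: k=[87 0 0 0]
t=1: x=[81.3450 5.6550 0.0000 0.0000] k=[77 6 0 0]
t=2: x=[72.3850 10.2250 0.3900 0.0000] k=[76 13 0 0]
t=3: x=[71.9050 16.2500 0.8450 0.0000] k=[69 14 0 0]
t=4: x=[65.4250 16.6650 0.9100 0.0000] k=[65 15 5 0]
t=5: x=[61.7500 17.6000 5.3250 0.3250] k=[57 17 5 0]
t=6: x=[54.4000 18.8200 5.4550 0.3250] k=[50 15 10 0]
t=7: x=[47.7250 16.9500 9.6750 0.6500] k=[48 15 11 6]
t=8: x=[45.8550 16.8850 10.9350 6.3250] k=[46 15 12 5]
t=9: x=[43.9850 16.8200 11.7400 5.4550] k=[47 16 8 6]
t=10: x=[44.9850 17.4950 8.3900 6.1300] k=[50 21 9 6]
t=11: x=[48.1150 22.1050 9.5850 6.1950] k=[51 21 8 11]
t=12: x=[49.0500 22.1050 9.0400 10.8050] k=[49 26 7 13]
t=13: x=[47.5050 26.2600 8.6250 12.6100] k=[53 21 11 15]
t=14: x=[50.9200 22.4300 11.9100 14.7400] k=[52 23 16 19]
t=15: x=[50.1150 24.4300 16.6500 18.8050] k=[46 21 16 21]
t=16: x=[44.3750 22.3000 16.6500 20.6750] k=[43 20 21 18]
t=17: x=[41.5050 21.5600 20.7400 18.1950] k=[37 27 20 20]
t=18: x=[36.3500 27.1950 20.4550 20.0000] k=[35 25 24 15]
t=19: x=[34.3500 25.5850 23.4800 15.5850] k=[36 27 27 13]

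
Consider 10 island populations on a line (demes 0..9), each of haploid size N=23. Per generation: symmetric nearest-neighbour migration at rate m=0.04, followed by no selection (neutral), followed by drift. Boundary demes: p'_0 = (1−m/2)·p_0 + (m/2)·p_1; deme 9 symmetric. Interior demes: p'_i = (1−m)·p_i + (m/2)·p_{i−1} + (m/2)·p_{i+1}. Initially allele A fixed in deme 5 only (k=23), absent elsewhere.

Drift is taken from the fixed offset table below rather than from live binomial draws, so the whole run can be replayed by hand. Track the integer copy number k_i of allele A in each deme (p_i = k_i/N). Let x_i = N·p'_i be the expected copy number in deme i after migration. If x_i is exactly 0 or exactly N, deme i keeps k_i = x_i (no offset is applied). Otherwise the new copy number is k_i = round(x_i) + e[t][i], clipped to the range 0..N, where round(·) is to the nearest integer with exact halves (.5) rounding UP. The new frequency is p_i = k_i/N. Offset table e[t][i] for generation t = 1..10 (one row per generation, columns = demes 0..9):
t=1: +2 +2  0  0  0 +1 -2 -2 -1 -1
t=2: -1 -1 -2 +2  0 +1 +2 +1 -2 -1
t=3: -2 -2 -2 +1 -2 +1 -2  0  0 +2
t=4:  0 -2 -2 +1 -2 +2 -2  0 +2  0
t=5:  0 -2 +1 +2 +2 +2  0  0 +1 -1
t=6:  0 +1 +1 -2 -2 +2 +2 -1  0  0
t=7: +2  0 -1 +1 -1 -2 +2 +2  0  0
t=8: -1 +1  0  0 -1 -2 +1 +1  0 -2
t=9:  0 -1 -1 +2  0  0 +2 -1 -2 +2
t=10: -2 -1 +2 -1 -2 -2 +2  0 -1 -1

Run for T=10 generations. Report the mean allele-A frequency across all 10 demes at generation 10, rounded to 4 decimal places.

t=0: k=[0 0 0 0 0 23 0 0 0 0]
t=1: x=[0.0000 0.0000 0.0000 0.0000 0.4600 22.0800 0.4600 0.0000 0.0000 0.0000] k=[0 0 0 0 0 23 0 0 0 0]
t=2: x=[0.0000 0.0000 0.0000 0.0000 0.4600 22.0800 0.4600 0.0000 0.0000 0.0000] k=[0 0 0 0 0 23 2 0 0 0]
t=3: x=[0.0000 0.0000 0.0000 0.0000 0.4600 22.1200 2.3800 0.0400 0.0000 0.0000] k=[0 0 0 0 0 23 0 0 0 0]
t=4: x=[0.0000 0.0000 0.0000 0.0000 0.4600 22.0800 0.4600 0.0000 0.0000 0.0000] k=[0 0 0 0 0 23 0 0 0 0]
t=5: x=[0.0000 0.0000 0.0000 0.0000 0.4600 22.0800 0.4600 0.0000 0.0000 0.0000] k=[0 0 0 0 2 23 0 0 0 0]
t=6: x=[0.0000 0.0000 0.0000 0.0400 2.3800 22.1200 0.4600 0.0000 0.0000 0.0000] k=[0 0 0 0 0 23 2 0 0 0]
t=7: x=[0.0000 0.0000 0.0000 0.0000 0.4600 22.1200 2.3800 0.0400 0.0000 0.0000] k=[0 0 0 0 0 20 4 2 0 0]
t=8: x=[0.0000 0.0000 0.0000 0.0000 0.4000 19.2800 4.2800 2.0000 0.0400 0.0000] k=[0 0 0 0 0 17 5 3 0 0]
t=9: x=[0.0000 0.0000 0.0000 0.0000 0.3400 16.4200 5.2000 2.9800 0.0600 0.0000] k=[0 0 0 0 0 16 7 2 0 0]
t=10: x=[0.0000 0.0000 0.0000 0.0000 0.3200 15.5000 7.0800 2.0600 0.0400 0.0000] k=[0 0 0 0 0 14 9 2 0 0]

0.1087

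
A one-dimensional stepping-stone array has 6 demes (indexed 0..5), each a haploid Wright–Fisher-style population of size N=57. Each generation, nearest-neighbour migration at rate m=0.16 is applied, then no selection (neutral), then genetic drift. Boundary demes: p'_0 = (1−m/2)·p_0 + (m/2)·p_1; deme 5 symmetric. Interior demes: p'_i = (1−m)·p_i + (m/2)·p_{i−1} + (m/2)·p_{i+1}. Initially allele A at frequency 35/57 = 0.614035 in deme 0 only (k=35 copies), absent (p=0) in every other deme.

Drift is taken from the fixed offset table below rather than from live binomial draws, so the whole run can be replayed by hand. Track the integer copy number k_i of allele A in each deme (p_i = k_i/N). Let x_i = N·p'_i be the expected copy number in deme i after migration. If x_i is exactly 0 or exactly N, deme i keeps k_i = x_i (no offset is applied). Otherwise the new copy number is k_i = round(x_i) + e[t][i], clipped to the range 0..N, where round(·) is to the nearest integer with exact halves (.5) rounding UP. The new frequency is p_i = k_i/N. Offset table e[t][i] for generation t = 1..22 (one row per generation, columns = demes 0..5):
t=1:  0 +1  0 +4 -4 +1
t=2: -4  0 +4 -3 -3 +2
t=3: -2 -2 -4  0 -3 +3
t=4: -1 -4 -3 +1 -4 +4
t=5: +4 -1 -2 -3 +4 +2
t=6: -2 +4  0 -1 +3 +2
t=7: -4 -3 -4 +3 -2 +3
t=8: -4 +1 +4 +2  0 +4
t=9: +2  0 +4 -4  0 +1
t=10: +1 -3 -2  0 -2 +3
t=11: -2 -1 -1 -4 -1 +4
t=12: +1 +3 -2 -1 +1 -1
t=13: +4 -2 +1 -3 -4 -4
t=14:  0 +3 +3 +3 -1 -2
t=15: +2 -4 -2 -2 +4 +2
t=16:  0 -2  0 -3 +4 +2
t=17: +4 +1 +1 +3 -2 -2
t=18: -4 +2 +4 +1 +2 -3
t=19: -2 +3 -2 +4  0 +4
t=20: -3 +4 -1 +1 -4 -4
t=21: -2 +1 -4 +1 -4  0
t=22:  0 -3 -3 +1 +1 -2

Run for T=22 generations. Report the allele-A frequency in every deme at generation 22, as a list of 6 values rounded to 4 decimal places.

t=0: k=[35 0 0 0 0 0]
t=1: x=[32.2000 2.8000 0.0000 0.0000 0.0000 0.0000] k=[32 4 0 0 0 0]
t=2: x=[29.7600 5.9200 0.3200 0.0000 0.0000 0.0000] k=[26 6 4 0 0 0]
t=3: x=[24.4000 7.4400 3.8400 0.3200 0.0000 0.0000] k=[22 5 0 0 0 0]
t=4: x=[20.6400 5.9600 0.4000 0.0000 0.0000 0.0000] k=[20 2 0 0 0 0]
t=5: x=[18.5600 3.2800 0.1600 0.0000 0.0000 0.0000] k=[23 2 0 0 0 0]
t=6: x=[21.3200 3.5200 0.1600 0.0000 0.0000 0.0000] k=[19 8 0 0 0 0]
t=7: x=[18.1200 8.2400 0.6400 0.0000 0.0000 0.0000] k=[14 5 0 0 0 0]
t=8: x=[13.2800 5.3200 0.4000 0.0000 0.0000 0.0000] k=[9 6 4 0 0 0]
t=9: x=[8.7600 6.0800 3.8400 0.3200 0.0000 0.0000] k=[11 6 8 0 0 0]
t=10: x=[10.6000 6.5600 7.2000 0.6400 0.0000 0.0000] k=[12 4 5 1 0 0]
t=11: x=[11.3600 4.7200 4.6000 1.2400 0.0800 0.0000] k=[9 4 4 0 0 0]
t=12: x=[8.6000 4.4000 3.6800 0.3200 0.0000 0.0000] k=[10 7 2 0 0 0]
t=13: x=[9.7600 6.8400 2.2400 0.1600 0.0000 0.0000] k=[14 5 3 0 0 0]
t=14: x=[13.2800 5.5600 2.9200 0.2400 0.0000 0.0000] k=[13 9 6 3 0 0]
t=15: x=[12.6800 9.0800 6.0000 3.0000 0.2400 0.0000] k=[15 5 4 1 4 0]
t=16: x=[14.2000 5.7200 3.8400 1.4800 3.4400 0.3200] k=[14 4 4 0 7 2]
t=17: x=[13.2000 4.8000 3.6800 0.8800 6.0400 2.4000] k=[17 6 5 4 4 0]
t=18: x=[16.1200 6.8000 5.0000 4.0800 3.6800 0.3200] k=[12 9 9 5 6 0]
t=19: x=[11.7600 9.2400 8.6800 5.4000 5.4400 0.4800] k=[10 12 7 9 5 4]
t=20: x=[10.1600 11.4400 7.5600 8.5200 5.2400 4.0800] k=[7 15 7 10 1 0]
t=21: x=[7.6400 13.7200 7.8800 9.0400 1.6400 0.0800] k=[6 15 4 10 0 0]
t=22: x=[6.7200 13.4000 5.3600 8.7200 0.8000 0.0000] k=[7 10 2 10 2 0]

[0.1228, 0.1754, 0.0351, 0.1754, 0.0351, 0.0000]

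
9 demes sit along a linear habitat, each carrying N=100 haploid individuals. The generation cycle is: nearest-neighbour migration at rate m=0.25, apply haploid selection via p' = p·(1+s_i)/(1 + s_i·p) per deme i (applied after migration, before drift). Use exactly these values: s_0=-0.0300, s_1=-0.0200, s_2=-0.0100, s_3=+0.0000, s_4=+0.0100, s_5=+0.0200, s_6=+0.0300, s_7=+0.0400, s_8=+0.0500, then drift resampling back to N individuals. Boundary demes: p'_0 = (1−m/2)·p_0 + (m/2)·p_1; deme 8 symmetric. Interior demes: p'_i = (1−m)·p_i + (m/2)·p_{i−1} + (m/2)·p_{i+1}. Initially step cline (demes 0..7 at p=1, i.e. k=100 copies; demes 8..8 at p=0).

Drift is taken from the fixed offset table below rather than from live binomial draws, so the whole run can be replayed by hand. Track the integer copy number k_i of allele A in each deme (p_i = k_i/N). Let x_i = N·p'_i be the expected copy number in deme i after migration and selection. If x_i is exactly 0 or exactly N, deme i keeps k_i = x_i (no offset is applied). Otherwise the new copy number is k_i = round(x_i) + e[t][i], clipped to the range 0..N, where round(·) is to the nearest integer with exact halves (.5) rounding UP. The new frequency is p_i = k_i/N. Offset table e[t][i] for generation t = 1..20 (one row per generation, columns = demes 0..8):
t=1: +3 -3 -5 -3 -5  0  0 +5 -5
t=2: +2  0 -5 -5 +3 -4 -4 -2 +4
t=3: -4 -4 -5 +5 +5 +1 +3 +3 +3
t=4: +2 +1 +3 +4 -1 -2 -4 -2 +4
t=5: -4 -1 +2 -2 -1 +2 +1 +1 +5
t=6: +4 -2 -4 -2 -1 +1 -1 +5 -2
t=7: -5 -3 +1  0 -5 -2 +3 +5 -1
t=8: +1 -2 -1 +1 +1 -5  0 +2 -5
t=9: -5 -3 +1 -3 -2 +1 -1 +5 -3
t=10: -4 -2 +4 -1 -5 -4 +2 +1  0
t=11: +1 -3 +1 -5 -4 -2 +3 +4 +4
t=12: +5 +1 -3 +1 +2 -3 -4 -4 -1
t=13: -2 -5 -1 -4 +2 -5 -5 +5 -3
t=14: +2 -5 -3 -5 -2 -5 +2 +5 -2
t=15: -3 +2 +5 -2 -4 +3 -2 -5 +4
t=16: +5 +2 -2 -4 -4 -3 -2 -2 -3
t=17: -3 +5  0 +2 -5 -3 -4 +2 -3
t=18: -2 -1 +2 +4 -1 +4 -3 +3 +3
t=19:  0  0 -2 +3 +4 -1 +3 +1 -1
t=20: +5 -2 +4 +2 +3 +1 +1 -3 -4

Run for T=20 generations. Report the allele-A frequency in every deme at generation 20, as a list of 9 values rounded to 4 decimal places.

[0.9700, 0.9200, 0.9400, 0.9000, 0.8500, 0.8100, 0.8300, 0.8200, 0.8000]

t=0: k=[100 100 100 100 100 100 100 100 0]
t=1: x=[100.0000 100.0000 100.0000 100.0000 100.0000 100.0000 100.0000 87.9227 13.0435] k=[100 100 100 100 100 100 100 93 8]
t=2: x=[100.0000 100.0000 100.0000 100.0000 100.0000 100.0000 99.1503 83.7898 19.3758] k=[100 100 100 100 100 100 95 82 23]
t=3: x=[100.0000 100.0000 100.0000 100.0000 100.0000 99.3872 94.1646 76.9529 31.4166] k=[100 100 100 100 100 100 97 80 34]
t=4: x=[100.0000 100.0000 100.0000 100.0000 100.0000 99.6323 95.3820 77.0753 40.9241] k=[100 100 100 100 100 98 91 75 45]
t=5: x=[100.0000 100.0000 100.0000 100.0000 99.7525 97.4251 90.1408 74.0115 49.9695] k=[100 100 100 100 99 99 91 75 55]
t=6: x=[100.0000 100.0000 100.0000 99.8750 99.1336 98.0384 90.2629 75.2379 58.6877] k=[100 100 100 98 98 99 89 80 57]
t=7: x=[100.0000 100.0000 99.7475 98.2500 98.1432 97.6705 89.4082 78.9101 61.0413] k=[100 100 100 98 93 96 92 84 60]
t=8: x=[100.0000 100.0000 99.7475 97.6250 94.0559 95.2160 91.7271 82.5716 64.1299] k=[100 100 99 99 95 90 92 85 59]
t=9: x=[100.0000 99.8725 99.1162 98.5000 94.9232 91.0379 91.1172 83.1809 63.3895] k=[100 97 100 96 93 92 90 88 60]
t=10: x=[99.6134 97.7051 99.1162 96.1250 93.3124 92.0216 90.2629 85.2500 64.6232] k=[96 96 100 95 88 88 92 86 65]
t=11: x=[95.8814 96.4311 98.8638 94.7500 88.9730 88.7000 90.9952 84.6418 68.6839] k=[97 93 100 90 85 87 94 89 73]
t=12: x=[96.3957 94.2668 97.8540 90.6250 85.9953 87.8381 92.7025 88.0441 75.9036] k=[100 95 95 92 88 85 89 84 75]
t=13: x=[99.3558 95.5397 94.5737 91.8750 88.2287 86.1135 88.1864 84.0333 77.0004] k=[97 91 94 88 90 81 83 89 74]
t=14: x=[96.1385 91.9772 92.8082 89.0000 88.7249 82.6607 83.9032 86.8300 76.7568] k=[98 87 90 84 87 78 86 92 75]
t=15: x=[96.5242 88.5467 88.7752 85.1250 85.6229 80.4385 86.1074 89.4993 77.9744] k=[94 91 94 83 82 83 84 84 82]
t=16: x=[93.4408 91.5958 92.1778 84.2500 82.3948 83.2776 84.2708 84.2767 82.9511] k=[98 94 90 80 78 80 82 82 80]
t=17: x=[97.4247 93.8850 89.1532 81.0000 78.6675 80.3150 82.1869 82.3279 81.0119] k=[94 99 89 83 74 77 78 84 78]
t=18: x=[94.4680 97.0680 89.4052 82.6250 75.6836 77.1015 79.1176 83.0591 79.5550] k=[92 96 91 87 75 81 76 86 83]
t=19: x=[92.2859 94.7759 91.0434 86.0000 77.4244 79.9444 78.3801 84.8851 84.0403] k=[92 95 89 89 81 79 81 86 83]
t=20: x=[92.1577 93.7578 89.6572 88.0000 81.8980 79.8208 81.8188 85.4932 84.0403] k=[97 92 94 90 85 81 83 82 80]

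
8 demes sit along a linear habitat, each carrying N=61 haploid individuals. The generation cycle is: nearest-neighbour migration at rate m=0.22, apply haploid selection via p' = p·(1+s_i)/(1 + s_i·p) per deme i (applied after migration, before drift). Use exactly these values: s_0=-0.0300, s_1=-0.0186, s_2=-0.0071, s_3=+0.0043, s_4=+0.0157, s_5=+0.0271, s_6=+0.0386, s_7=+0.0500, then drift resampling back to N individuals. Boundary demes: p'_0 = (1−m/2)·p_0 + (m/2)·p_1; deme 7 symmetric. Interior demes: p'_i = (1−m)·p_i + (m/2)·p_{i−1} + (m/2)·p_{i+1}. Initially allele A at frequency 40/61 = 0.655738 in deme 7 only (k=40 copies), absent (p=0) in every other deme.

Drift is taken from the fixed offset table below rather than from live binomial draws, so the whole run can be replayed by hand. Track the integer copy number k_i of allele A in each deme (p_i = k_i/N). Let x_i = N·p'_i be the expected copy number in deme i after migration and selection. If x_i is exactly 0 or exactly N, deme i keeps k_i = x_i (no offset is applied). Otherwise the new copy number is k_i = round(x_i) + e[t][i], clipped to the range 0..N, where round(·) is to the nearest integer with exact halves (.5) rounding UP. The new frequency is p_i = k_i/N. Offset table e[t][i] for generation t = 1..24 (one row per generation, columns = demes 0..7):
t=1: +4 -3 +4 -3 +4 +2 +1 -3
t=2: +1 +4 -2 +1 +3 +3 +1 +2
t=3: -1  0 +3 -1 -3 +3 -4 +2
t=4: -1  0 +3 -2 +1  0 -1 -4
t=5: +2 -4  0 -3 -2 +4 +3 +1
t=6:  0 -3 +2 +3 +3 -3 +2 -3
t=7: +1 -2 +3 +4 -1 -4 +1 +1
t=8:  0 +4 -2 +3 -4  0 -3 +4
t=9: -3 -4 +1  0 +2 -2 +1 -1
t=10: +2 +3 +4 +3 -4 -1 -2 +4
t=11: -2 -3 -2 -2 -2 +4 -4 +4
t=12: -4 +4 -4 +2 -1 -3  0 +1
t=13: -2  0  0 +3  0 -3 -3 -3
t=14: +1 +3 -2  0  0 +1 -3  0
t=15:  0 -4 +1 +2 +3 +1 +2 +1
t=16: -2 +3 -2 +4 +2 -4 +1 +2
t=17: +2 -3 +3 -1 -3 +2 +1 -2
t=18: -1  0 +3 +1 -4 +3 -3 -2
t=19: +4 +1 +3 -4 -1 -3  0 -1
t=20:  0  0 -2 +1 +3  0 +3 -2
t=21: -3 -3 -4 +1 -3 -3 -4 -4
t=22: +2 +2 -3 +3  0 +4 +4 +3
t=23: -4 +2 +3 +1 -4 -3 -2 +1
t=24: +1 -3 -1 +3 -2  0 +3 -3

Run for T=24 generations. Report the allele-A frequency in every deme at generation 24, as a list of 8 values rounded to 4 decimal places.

t=0: k=[0 0 0 0 0 0 0 40]
t=1: x=[0.0000 0.0000 0.0000 0.0000 0.0000 0.0000 4.5572 36.3202] k=[0 0 0 0 0 0 6 33]
t=2: x=[0.0000 0.0000 0.0000 0.0000 0.0000 0.6777 8.5856 30.7740] k=[0 0 0 0 0 4 10 33]
t=3: x=[0.0000 0.0000 0.0000 0.0000 0.4469 4.3263 12.2363 31.2139] k=[0 0 0 0 0 7 8 33]
t=4: x=[0.0000 0.0000 0.0000 0.0000 0.7819 6.4935 10.9768 30.9940] k=[0 0 0 0 2 6 10 27]
t=5: x=[0.0000 0.0000 0.0000 0.2209 2.2536 6.1462 11.7860 25.8540] k=[0 0 0 0 0 10 15 27]
t=6: x=[0.0000 0.0000 0.0000 0.0000 1.1170 9.6655 16.2169 26.4081] k=[0 0 0 0 4 7 18 23]
t=7: x=[0.0000 0.0000 0.0000 0.4419 3.9471 8.0653 17.8139 23.1466] k=[0 0 0 4 3 4 19 24]
t=8: x=[0.0000 0.0000 0.4369 3.4640 3.2678 5.6762 18.3827 24.1581] k=[0 0 0 6 0 6 15 28]
t=9: x=[0.0000 0.0000 0.6554 4.6986 1.3403 6.4833 15.8808 27.3039] k=[0 0 2 5 3 4 17 26]
t=10: x=[0.0000 0.2159 2.0955 4.4677 3.3794 5.4513 17.0209 25.7330] k=[0 3 6 7 0 4 15 30]
t=11: x=[0.3202 2.9469 5.7428 6.1437 1.2286 4.8889 15.8808 29.0915] k=[0 0 4 4 0 9 12 33]
t=12: x=[0.0000 0.4319 3.5362 3.5744 1.4519 8.5344 14.3923 31.4338] k=[0 4 0 6 0 6 14 32]
t=13: x=[0.4269 3.0649 1.0923 4.6986 1.3403 6.3710 15.5344 30.7640] k=[0 3 1 8 1 3 13 28]
t=14: x=[0.3202 2.4062 1.9763 6.4848 2.0202 3.9783 13.9534 27.0826] k=[1 5 0 6 2 5 11 27]
t=15: x=[1.3978 3.9402 1.2016 4.9194 2.8115 5.4615 12.4716 25.9648] k=[1 0 2 7 6 6 14 27]
t=16: x=[0.8637 0.3239 2.3141 6.3644 6.1962 7.0449 14.9738 26.2973] k=[0 3 0 10 8 3 16 28]
t=17: x=[0.3202 2.2981 1.4201 8.7120 7.7751 5.1037 16.3391 27.4145] k=[2 0 4 8 5 7 17 25]
t=18: x=[1.7281 0.6479 3.9734 7.2574 5.6291 8.0653 17.2446 24.8350] k=[1 1 7 8 2 11 14 23]
t=19: x=[0.9705 1.6299 6.4090 7.2574 3.7038 10.5717 15.0859 22.7010] k=[5 3 9 3 3 8 15 22]
t=20: x=[4.6475 3.8123 7.6323 3.6748 3.6024 8.4120 15.4325 21.9102] k=[5 4 6 5 7 8 18 20]
t=21: x=[4.7547 4.2551 5.6335 5.3509 6.9858 9.1969 17.5903 20.4376] k=[2 1 2 6 4 6 14 16]
t=22: x=[1.8350 1.1978 2.3141 5.3609 4.5046 6.8203 13.7389 16.3574] k=[4 3 0 8 5 11 18 19]
t=23: x=[3.7805 2.7306 1.2016 6.8159 6.0747 11.3550 17.8139 19.5321] k=[0 5 4 8 2 8 16 21]
t=24: x=[0.5336 4.2649 4.5201 6.9263 3.3692 8.4120 16.1151 21.1185] k=[2 1 4 10 1 8 19 18]

[0.0328, 0.0164, 0.0656, 0.1639, 0.0164, 0.1311, 0.3115, 0.2951]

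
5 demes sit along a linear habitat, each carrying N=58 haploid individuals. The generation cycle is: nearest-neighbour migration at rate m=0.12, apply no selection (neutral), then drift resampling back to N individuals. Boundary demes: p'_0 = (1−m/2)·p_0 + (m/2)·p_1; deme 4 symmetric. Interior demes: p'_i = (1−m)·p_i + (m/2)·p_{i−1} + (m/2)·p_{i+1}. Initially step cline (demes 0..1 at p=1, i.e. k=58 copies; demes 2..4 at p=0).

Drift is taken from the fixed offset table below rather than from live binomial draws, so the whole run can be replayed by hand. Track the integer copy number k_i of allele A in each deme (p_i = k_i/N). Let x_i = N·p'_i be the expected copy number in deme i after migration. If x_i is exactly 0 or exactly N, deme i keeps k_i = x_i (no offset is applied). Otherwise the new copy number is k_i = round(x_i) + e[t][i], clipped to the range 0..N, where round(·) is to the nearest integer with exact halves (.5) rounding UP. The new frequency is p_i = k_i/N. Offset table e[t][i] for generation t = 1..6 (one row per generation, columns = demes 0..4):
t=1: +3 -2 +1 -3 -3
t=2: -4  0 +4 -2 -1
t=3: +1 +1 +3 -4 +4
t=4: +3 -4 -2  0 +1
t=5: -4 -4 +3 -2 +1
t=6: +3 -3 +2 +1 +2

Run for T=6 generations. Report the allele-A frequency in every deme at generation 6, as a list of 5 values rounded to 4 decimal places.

t=0: k=[58 58 0 0 0]
t=1: x=[58.0000 54.5200 3.4800 0.0000 0.0000] k=[58 53 4 0 0]
t=2: x=[57.7000 50.3600 6.7000 0.2400 0.0000] k=[54 50 11 0 0]
t=3: x=[53.7600 47.9000 12.6800 0.6600 0.0000] k=[55 49 16 0 0]
t=4: x=[54.6400 47.3800 17.0200 0.9600 0.0000] k=[58 43 15 1 0]
t=5: x=[57.1000 42.2200 15.8400 1.7800 0.0600] k=[53 38 19 0 1]
t=6: x=[52.1000 37.7600 19.0000 1.2000 0.9400] k=[55 35 21 2 3]

[0.9483, 0.6034, 0.3621, 0.0345, 0.0517]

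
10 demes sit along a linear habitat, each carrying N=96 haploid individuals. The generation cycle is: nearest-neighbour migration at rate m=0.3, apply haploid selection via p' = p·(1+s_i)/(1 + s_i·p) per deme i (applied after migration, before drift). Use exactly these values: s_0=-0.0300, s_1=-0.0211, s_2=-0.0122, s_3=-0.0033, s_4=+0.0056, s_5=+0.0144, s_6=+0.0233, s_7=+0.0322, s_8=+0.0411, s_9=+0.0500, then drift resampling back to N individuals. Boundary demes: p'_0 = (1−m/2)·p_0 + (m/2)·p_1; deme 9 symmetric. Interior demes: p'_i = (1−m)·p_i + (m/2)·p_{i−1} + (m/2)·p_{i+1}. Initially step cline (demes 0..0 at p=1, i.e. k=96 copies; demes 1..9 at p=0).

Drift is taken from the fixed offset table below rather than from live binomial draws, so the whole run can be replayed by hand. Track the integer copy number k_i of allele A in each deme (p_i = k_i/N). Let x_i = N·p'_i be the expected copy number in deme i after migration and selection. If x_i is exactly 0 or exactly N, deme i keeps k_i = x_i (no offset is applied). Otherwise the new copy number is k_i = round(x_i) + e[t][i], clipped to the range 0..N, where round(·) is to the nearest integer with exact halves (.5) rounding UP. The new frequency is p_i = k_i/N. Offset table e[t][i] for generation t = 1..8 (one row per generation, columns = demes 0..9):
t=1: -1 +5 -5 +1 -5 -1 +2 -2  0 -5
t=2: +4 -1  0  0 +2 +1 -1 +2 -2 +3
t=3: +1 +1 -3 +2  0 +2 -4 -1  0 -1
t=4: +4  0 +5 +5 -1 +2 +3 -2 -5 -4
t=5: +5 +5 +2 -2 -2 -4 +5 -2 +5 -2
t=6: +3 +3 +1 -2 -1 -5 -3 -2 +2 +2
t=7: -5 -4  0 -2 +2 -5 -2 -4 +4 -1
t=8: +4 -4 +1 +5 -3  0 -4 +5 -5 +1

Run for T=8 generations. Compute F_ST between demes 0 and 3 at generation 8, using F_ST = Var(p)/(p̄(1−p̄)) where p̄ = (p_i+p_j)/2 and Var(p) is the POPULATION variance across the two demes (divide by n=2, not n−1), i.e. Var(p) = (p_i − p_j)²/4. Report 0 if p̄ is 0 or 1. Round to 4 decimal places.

0.2363

t=0: k=[96 0 0 0 0 0 0 0 0 0]
t=1: x=[81.2232 14.1409 0.0000 0.0000 0.0000 0.0000 0.0000 0.0000 0.0000 0.0000] k=[80 19 0 0 0 0 0 0 0 0]
t=2: x=[70.2806 24.9047 2.8163 0.0000 0.0000 0.0000 0.0000 0.0000 0.0000 0.0000] k=[74 24 3 0 0 0 0 0 0 0]
t=3: x=[65.8739 27.9258 5.6345 0.4485 0.0000 0.0000 0.0000 0.0000 0.0000 0.0000] k=[67 29 3 2 0 0 0 0 0 0]
t=4: x=[60.6223 30.3556 6.6734 1.8440 0.3017 0.0000 0.0000 0.0000 0.0000 0.0000] k=[65 30 12 7 0 0 0 0 0 0]
t=5: x=[59.0603 32.0928 13.8043 6.6794 1.0558 0.0000 0.0000 0.0000 0.0000 0.0000] k=[64 37 16 5 0 0 0 0 0 0]
t=6: x=[59.2617 37.4120 17.3250 5.8817 0.7542 0.0000 0.0000 0.0000 0.0000 0.0000] k=[62 40 18 4 0 0 0 0 0 0]
t=7: x=[58.0030 39.5033 19.0121 5.4829 0.6033 0.0000 0.0000 0.0000 0.0000 0.0000] k=[53 36 19 3 3 0 0 0 0 0]
t=8: x=[49.7204 35.5215 18.9625 5.3832 2.5639 0.4564 0.0000 0.0000 0.0000 0.0000] k=[54 32 20 10 0 0 0 0 0 0]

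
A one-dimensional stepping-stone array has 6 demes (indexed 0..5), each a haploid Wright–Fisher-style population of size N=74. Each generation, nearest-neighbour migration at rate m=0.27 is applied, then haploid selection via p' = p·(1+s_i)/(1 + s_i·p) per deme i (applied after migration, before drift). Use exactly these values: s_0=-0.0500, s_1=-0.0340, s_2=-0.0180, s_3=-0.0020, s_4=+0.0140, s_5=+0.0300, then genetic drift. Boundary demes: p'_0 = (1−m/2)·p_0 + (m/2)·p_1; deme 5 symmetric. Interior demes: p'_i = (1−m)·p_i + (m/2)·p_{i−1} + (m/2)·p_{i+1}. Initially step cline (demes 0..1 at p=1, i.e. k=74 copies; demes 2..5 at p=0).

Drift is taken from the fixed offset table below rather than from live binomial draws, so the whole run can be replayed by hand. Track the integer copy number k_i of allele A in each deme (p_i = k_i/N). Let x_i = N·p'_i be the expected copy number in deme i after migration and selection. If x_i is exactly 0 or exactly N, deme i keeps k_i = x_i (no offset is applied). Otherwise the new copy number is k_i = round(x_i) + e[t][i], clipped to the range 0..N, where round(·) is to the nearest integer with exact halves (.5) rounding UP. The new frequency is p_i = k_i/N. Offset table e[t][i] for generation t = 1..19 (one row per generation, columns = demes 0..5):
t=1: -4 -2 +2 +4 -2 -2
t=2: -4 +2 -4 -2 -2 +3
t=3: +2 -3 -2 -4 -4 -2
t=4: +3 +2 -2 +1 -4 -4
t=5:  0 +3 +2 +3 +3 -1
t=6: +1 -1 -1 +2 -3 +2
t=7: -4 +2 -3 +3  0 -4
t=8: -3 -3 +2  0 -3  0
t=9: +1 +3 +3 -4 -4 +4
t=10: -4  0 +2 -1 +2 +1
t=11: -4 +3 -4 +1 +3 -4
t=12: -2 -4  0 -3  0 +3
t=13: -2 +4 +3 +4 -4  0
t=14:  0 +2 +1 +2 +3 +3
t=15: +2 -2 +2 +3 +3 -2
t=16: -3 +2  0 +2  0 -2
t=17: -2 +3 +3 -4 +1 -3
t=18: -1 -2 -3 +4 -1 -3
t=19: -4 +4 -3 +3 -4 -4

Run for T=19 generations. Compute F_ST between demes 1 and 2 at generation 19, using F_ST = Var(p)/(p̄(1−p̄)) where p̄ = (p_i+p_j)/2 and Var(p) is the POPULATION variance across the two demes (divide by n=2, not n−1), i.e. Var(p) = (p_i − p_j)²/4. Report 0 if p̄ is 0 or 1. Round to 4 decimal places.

t=0: k=[74 74 0 0 0 0]
t=1: x=[74.0000 63.7073 9.8341 0.0000 0.0000 0.0000] k=[74 62 12 0 0 0]
t=2: x=[72.2967 56.4104 16.8920 1.6168 0.0000 0.0000] k=[68 58 13 0 0 0]
t=3: x=[66.3034 52.7550 17.0802 1.7516 0.0000 0.0000] k=[68 50 15 0 0 0]
t=4: x=[65.1792 47.1157 17.4566 2.0211 0.0000 0.0000] k=[68 49 15 3 0 0]
t=5: x=[65.0388 46.3788 17.7240 4.2070 0.4106 0.0000] k=[65 49 20 7 3 0]
t=6: x=[62.3451 46.6513 21.8791 8.2004 3.1770 0.4171] k=[63 46 21 10 0 2]
t=7: x=[60.1364 44.3072 22.6038 10.1175 1.6422 1.7807] k=[56 46 20 13 2 0]
t=8: x=[53.9081 43.2200 22.2811 12.4393 3.2580 0.2781] k=[51 40 24 12 0 0]
t=9: x=[48.6675 38.6870 24.2430 11.9799 1.6422 0.0000] k=[50 42 27 8 0 0]
t=10: x=[48.0627 40.4216 26.1520 9.4685 1.0949 0.0000] k=[44 40 28 8 3 0]
t=11: x=[42.5361 38.2813 26.6097 10.0077 3.3137 0.4171] k=[39 41 23 11 6 0]
t=12: x=[38.3234 37.6605 23.5176 11.9250 5.9405 0.8340] k=[36 34 24 9 6 4]
t=13: x=[34.7832 32.2891 23.0358 10.6018 6.2137 4.3905] k=[33 36 26 15 2 4]
t=14: x=[32.4676 33.6095 25.5602 14.7064 4.0782 3.8361] k=[32 36 27 17 7 7]
t=15: x=[31.6079 33.6095 26.5550 16.9738 8.4535 7.1896] k=[34 32 29 20 11 5]
t=16: x=[32.7908 31.2389 27.8737 19.9708 11.5398 5.9702] k=[30 33 28 22 12 4]
t=17: x=[29.4906 31.2937 27.5502 21.4295 12.4130 5.2216] k=[27 34 31 17 13 2]
t=18: x=[27.0587 32.0202 29.1933 18.3224 12.1960 3.5845] k=[26 30 26 22 11 1]
t=19: x=[25.6734 28.3129 25.6945 21.0249 11.2672 2.4182] k=[22 32 23 24 7 0]

0.0158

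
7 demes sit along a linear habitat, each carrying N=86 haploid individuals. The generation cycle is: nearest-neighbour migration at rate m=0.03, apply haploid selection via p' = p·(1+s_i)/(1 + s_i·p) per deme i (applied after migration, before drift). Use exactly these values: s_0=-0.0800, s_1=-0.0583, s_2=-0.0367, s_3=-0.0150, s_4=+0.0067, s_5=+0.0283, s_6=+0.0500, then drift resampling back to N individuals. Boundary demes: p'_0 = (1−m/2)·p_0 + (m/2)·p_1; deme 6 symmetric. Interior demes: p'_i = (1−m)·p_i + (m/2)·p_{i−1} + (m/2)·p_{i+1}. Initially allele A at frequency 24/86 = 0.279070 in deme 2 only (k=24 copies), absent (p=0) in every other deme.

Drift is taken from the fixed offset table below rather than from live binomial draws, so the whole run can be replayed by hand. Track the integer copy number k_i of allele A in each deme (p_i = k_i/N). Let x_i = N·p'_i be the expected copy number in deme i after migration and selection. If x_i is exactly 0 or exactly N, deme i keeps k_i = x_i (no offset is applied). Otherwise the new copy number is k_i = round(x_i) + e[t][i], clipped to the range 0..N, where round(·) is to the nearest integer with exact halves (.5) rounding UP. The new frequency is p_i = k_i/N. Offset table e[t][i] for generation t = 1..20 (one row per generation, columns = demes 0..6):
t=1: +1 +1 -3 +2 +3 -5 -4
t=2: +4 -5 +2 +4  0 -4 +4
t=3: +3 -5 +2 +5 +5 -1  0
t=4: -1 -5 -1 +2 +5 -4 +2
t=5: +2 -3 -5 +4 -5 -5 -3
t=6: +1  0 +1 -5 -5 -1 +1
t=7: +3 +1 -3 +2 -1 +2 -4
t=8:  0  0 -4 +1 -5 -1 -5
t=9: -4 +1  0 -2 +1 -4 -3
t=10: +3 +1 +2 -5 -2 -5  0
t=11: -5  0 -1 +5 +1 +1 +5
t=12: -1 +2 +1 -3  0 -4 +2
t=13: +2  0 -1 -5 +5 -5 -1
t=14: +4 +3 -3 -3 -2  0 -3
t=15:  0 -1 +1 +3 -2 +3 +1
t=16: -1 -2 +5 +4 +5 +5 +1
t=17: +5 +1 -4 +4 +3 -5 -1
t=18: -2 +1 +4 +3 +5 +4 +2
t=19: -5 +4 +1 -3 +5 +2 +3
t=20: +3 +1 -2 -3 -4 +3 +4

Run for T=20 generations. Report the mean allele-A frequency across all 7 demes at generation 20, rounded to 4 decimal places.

0.1146

t=0: k=[0 0 24 0 0 0 0]
t=1: x=[0.0000 0.3391 22.6506 0.3546 0.0000 0.0000 0.0000] k=[0 1 20 2 0 0 0]
t=2: x=[0.0138 1.1970 18.8881 2.2073 0.0302 0.0000 0.0000] k=[4 0 21 6 0 0 0]
t=3: x=[3.6381 0.3532 19.8827 6.0494 0.0906 0.0000 0.0000] k=[7 0 22 11 5 0 0]
t=4: x=[6.3843 0.4098 20.9076 10.9300 5.0466 0.0771 0.0000] k=[5 0 20 13 10 0 0]
t=5: x=[4.5519 0.3532 19.0350 12.8935 9.9536 0.1542 0.0000] k=[7 0 14 17 5 0 0]
t=6: x=[6.3843 0.2967 13.4064 16.5719 5.1372 0.0771 0.0000] k=[7 0 14 12 0 0 0]
t=7: x=[6.3843 0.2967 13.3333 11.6964 0.1812 0.0000 0.0000] k=[9 1 10 14 0 0 0]
t=8: x=[8.2376 1.1828 9.6014 13.5565 0.2114 0.0000 0.0000] k=[8 1 6 15 0 0 0]
t=9: x=[7.3171 1.1121 5.8527 14.4573 0.2265 0.0000 0.0000] k=[3 2 6 12 1 0 0]
t=10: x=[2.7538 1.9568 5.8237 11.5926 1.1576 0.0154 0.0000] k=[6 3 8 7 0 0 0]
t=11: x=[5.5091 2.9443 7.6455 6.8146 0.1057 0.0000 0.0000] k=[1 3 7 12 1 0 0]
t=12: x=[0.9485 2.8592 6.7778 11.6074 1.1576 0.0154 0.0000] k=[0 5 8 9 1 0 0]
t=13: x=[0.0690 4.6961 7.7037 8.7455 1.1123 0.0154 0.0000] k=[2 5 7 4 6 0 0]
t=14: x=[1.8850 4.7103 6.6906 4.0167 5.9167 0.0925 0.0000] k=[6 8 4 1 4 0 0]
t=15: x=[5.5789 7.4890 3.8743 1.0739 3.9199 0.0617 0.0000] k=[6 6 5 4 2 3 0]
t=16: x=[5.5510 5.6590 4.8268 3.9280 2.0584 3.0203 0.0472] k=[5 4 10 8 7 8 1]
t=17: x=[4.6076 3.8765 9.5577 7.9058 7.0732 8.0820 1.1595] k=[10 5 6 12 10 3 0]
t=18: x=[9.2161 4.8098 5.8673 11.7261 9.9838 3.1434 0.0472] k=[7 6 10 15 15 7 2]
t=19: x=[6.4682 5.7445 9.6889 14.7395 14.9624 7.2276 2.1761] k=[1 10 11 12 20 9 5]
t=20: x=[1.0453 9.3667 10.6463 11.9487 19.8167 9.3347 5.2974] k=[4 10 9 9 16 12 9]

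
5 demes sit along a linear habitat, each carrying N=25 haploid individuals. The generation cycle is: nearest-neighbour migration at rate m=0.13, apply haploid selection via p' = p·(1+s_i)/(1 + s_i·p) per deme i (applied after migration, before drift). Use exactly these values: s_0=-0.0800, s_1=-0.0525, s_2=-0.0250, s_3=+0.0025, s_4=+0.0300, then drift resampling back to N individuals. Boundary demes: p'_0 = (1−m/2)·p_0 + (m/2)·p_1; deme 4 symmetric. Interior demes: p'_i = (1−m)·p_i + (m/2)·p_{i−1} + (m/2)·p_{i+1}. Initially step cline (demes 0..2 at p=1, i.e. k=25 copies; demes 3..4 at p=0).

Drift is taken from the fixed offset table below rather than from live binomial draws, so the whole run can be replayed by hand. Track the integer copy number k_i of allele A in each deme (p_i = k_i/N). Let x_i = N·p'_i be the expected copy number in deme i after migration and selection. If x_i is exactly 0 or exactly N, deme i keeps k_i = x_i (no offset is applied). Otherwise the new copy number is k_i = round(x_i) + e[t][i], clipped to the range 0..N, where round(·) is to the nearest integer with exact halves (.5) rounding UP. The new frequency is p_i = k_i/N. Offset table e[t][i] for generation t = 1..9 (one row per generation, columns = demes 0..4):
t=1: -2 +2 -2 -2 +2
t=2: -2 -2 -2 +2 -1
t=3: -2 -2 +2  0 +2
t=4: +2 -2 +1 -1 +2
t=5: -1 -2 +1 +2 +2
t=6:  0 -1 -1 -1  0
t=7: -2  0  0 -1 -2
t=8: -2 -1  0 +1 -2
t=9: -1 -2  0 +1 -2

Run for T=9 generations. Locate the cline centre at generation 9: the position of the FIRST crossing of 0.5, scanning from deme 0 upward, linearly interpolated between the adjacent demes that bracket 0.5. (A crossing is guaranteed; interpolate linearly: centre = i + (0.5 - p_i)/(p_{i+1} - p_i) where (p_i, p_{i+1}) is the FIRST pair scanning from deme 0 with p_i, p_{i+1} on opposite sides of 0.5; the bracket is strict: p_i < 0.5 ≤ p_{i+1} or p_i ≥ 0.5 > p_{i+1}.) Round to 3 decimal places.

t=0: k=[25 25 25 0 0]
t=1: x=[25.0000 25.0000 23.3361 1.6288 0.0000] k=[25 25 21 0 0]
t=2: x=[25.0000 24.7258 19.7914 1.3682 0.0000] k=[25 23 18 3 0]
t=3: x=[24.8588 22.6946 17.2149 3.7880 0.2008] k=[23 21 19 4 2]
t=4: x=[22.7018 20.8155 18.0284 4.8548 2.1883] k=[25 19 19 4 4]
t=5: x=[24.5767 19.1519 17.8970 4.9850 4.1003] k=[24 17 19 7 6]
t=6: x=[23.4264 17.3007 17.9627 7.7283 6.2018] k=[23 16 17 7 6]
t=7: x=[22.3541 16.2152 16.1407 7.5982 6.2018] k=[20 16 16 7 4]
t=8: x=[19.3853 15.9510 15.2649 7.4030 4.2992] k=[17 15 15 8 2]
t=9: x=[16.4061 14.8061 14.3907 8.0786 2.4547] k=[15 13 14 9 0]

2.300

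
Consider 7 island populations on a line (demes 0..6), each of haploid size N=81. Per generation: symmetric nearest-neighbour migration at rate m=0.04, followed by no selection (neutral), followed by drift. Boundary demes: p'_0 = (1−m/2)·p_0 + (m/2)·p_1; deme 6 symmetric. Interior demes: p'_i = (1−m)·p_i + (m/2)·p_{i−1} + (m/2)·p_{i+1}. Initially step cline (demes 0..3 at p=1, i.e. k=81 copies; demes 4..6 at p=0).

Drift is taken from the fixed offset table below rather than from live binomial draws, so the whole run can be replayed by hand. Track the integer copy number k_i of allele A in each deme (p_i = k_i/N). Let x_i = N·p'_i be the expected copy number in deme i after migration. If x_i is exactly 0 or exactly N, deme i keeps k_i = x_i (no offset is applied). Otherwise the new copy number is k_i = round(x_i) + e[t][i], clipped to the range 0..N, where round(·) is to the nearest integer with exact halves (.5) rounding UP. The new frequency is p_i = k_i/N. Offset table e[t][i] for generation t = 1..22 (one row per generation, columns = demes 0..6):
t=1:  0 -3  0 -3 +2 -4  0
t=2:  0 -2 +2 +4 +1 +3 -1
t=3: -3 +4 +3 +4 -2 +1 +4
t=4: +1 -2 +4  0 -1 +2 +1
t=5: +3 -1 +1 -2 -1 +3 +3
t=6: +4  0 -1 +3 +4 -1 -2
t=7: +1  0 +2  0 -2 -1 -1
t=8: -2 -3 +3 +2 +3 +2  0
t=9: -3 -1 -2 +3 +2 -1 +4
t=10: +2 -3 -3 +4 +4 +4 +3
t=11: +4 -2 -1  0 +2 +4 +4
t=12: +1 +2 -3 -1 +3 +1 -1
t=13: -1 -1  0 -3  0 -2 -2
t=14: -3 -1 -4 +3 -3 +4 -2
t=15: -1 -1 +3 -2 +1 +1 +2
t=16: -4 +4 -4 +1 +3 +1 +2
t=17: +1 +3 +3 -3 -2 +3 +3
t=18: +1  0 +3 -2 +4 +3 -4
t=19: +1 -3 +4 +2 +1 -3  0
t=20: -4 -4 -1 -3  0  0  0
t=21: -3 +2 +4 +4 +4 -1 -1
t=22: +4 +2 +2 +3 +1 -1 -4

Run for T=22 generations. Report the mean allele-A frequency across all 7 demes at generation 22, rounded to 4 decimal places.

t=0: k=[81 81 81 81 0 0 0]
t=1: x=[81.0000 81.0000 81.0000 79.3800 1.6200 0.0000 0.0000] k=[81 81 81 76 4 0 0]
t=2: x=[81.0000 81.0000 80.9000 74.6600 5.3600 0.0800 0.0000] k=[81 81 81 79 6 3 0]
t=3: x=[81.0000 81.0000 80.9600 77.5800 7.4000 3.0000 0.0600] k=[81 81 81 81 5 4 4]
t=4: x=[81.0000 81.0000 81.0000 79.4800 6.5000 4.0200 4.0000] k=[81 81 81 79 6 6 5]
t=5: x=[81.0000 81.0000 80.9600 77.5800 7.4600 5.9800 5.0200] k=[81 81 81 76 6 9 8]
t=6: x=[81.0000 81.0000 80.9000 74.7000 7.4600 8.9200 8.0200] k=[81 81 80 78 11 8 6]
t=7: x=[81.0000 80.9800 79.9800 76.7000 12.2800 8.0200 6.0400] k=[81 81 81 77 10 7 5]
t=8: x=[81.0000 81.0000 80.9200 75.7400 11.2800 7.0200 5.0400] k=[81 81 81 78 14 9 5]
t=9: x=[81.0000 81.0000 80.9400 76.7800 15.1800 9.0200 5.0800] k=[81 81 79 80 17 8 9]
t=10: x=[81.0000 80.9600 79.0600 78.7200 18.0800 8.2000 8.9800] k=[81 78 76 81 22 12 12]
t=11: x=[80.9400 78.0200 76.1400 79.7200 22.9800 12.2000 12.0000] k=[81 76 75 80 25 16 16]
t=12: x=[80.9000 76.0800 75.1200 78.8000 25.9200 16.1800 16.0000] k=[81 78 72 78 29 17 15]
t=13: x=[80.9400 77.9400 72.2400 76.9000 29.7400 17.2000 15.0400] k=[80 77 72 74 30 15 13]
t=14: x=[79.9400 76.9600 72.1400 73.0800 30.5800 15.2600 13.0400] k=[77 76 68 76 28 19 11]
t=15: x=[76.9800 75.8600 68.3200 74.8800 28.7800 19.0200 11.1600] k=[76 75 71 73 30 20 13]
t=16: x=[75.9800 74.9400 71.1200 72.1000 30.6600 20.0600 13.1400] k=[72 79 67 73 34 21 15]
t=17: x=[72.1400 78.6200 67.3600 72.1000 34.5200 21.1400 15.1200] k=[73 81 70 69 33 24 18]
t=18: x=[73.1600 80.6200 70.2000 68.3000 33.5400 24.0600 18.1200] k=[74 81 73 66 38 27 14]
t=19: x=[74.1400 80.7000 73.0200 65.5800 38.3400 26.9600 14.2600] k=[75 78 77 68 39 24 14]
t=20: x=[75.0600 77.9200 76.8400 67.6000 39.2800 24.1000 14.2000] k=[71 74 76 65 39 24 14]
t=21: x=[71.0600 73.9800 75.7400 64.7000 39.2200 24.1000 14.2000] k=[68 76 80 69 43 23 13]
t=22: x=[68.1600 75.9200 79.7000 68.7000 43.1200 23.2000 13.2000] k=[72 78 81 72 44 22 9]

0.6667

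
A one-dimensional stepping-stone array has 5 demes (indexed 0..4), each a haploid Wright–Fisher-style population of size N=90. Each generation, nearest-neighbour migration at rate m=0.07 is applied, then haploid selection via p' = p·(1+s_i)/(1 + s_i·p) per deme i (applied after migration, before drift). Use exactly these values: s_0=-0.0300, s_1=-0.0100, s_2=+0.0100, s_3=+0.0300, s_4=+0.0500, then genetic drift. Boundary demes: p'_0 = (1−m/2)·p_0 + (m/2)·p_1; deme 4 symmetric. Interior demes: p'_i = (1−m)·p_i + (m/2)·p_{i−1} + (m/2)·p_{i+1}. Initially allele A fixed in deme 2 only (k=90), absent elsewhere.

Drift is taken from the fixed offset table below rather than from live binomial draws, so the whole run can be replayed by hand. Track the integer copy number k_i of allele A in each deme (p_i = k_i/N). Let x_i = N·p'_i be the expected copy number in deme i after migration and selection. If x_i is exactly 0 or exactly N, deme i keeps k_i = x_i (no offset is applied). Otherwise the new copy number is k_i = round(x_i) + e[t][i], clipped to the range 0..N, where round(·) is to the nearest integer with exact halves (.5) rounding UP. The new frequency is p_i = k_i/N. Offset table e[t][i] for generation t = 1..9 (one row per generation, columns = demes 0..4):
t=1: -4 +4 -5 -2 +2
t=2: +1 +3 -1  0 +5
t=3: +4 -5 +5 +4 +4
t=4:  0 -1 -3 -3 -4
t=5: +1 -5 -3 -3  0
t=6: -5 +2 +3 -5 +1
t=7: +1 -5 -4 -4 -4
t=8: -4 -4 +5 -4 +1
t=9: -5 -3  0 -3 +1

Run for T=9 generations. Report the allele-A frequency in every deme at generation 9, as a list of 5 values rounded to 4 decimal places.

t=0: k=[0 0 90 0 0]
t=1: x=[0.0000 3.1196 83.7581 3.2411 0.0000] k=[0 7 79 1 0]
t=2: x=[0.2377 9.1917 73.8821 3.8012 0.0367] k=[1 12 73 4 5]
t=3: x=[1.3441 13.6333 68.6127 6.6292 5.1989] k=[5 9 74 11 9]
t=4: x=[4.9944 11.0373 69.6770 13.4701 9.4758] k=[5 10 67 10 5]
t=5: x=[5.0284 11.7172 63.1976 12.1268 5.4182] k=[6 7 60 9 5]
t=6: x=[5.8657 8.7404 56.5694 10.9256 5.3816] k=[1 11 60 6 6]
t=7: x=[1.3101 12.2582 56.6043 8.1054 6.2791] k=[2 7 53 4 2]
t=8: x=[2.1113 8.3585 49.8963 5.8034 2.1710] k=[0 4 55 2 3]
t=9: x=[0.1358 5.5921 51.5793 4.0015 3.1081] k=[0 3 52 1 4]

[0.0000, 0.0333, 0.5778, 0.0111, 0.0444]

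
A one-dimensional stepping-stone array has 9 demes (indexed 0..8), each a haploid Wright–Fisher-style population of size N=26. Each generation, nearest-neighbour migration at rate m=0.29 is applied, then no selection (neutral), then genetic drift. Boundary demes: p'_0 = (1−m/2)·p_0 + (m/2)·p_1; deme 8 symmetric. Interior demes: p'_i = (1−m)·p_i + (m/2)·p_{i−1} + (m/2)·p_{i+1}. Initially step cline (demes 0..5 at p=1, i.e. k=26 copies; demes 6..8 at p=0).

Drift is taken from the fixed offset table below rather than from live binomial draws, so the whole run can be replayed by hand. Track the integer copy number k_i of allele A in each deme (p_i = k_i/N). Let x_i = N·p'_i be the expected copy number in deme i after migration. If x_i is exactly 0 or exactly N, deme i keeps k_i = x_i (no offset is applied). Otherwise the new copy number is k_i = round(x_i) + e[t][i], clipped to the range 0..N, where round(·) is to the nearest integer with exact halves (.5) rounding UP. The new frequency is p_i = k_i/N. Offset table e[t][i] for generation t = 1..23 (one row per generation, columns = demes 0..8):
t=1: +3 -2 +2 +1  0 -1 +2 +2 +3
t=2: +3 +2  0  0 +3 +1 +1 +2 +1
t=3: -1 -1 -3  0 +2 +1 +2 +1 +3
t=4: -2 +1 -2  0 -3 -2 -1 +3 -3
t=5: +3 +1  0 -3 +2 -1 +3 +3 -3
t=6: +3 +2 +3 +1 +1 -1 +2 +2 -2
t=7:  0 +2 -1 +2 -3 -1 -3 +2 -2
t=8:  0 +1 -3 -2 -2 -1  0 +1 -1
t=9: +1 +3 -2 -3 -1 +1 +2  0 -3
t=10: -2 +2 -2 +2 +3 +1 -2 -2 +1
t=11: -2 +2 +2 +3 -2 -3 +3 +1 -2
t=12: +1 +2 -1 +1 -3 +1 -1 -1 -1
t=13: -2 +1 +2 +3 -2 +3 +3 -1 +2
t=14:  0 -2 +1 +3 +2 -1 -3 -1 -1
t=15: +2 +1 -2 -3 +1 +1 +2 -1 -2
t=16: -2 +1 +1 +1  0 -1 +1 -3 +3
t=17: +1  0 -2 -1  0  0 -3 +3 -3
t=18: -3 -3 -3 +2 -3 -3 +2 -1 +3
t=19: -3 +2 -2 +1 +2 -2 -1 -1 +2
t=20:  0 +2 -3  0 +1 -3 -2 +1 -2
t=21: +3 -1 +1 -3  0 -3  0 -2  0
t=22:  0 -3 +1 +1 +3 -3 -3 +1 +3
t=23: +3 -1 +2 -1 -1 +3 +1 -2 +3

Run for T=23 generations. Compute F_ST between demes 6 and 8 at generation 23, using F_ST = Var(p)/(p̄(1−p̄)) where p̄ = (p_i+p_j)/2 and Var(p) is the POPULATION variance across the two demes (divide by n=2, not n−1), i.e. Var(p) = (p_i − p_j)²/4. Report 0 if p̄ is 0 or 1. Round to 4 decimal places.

0.0399

t=0: k=[26 26 26 26 26 26 0 0 0]
t=1: x=[26.0000 26.0000 26.0000 26.0000 26.0000 22.2300 3.7700 0.0000 0.0000] k=[26 26 26 26 26 21 6 0 0]
t=2: x=[26.0000 26.0000 26.0000 26.0000 25.2750 19.5500 7.3050 0.8700 0.0000] k=[26 26 26 26 26 21 8 3 0]
t=3: x=[26.0000 26.0000 26.0000 26.0000 25.2750 19.8400 9.1600 3.2900 0.4350] k=[26 26 26 26 26 21 11 4 3]
t=4: x=[26.0000 26.0000 26.0000 26.0000 25.2750 20.2750 11.4350 4.8700 3.1450] k=[26 26 26 26 22 18 10 8 0]
t=5: x=[26.0000 26.0000 26.0000 25.4200 22.0000 17.4200 10.8700 7.1300 1.1600] k=[26 26 26 22 24 16 14 10 0]
t=6: x=[26.0000 26.0000 25.4200 22.8700 22.5500 16.8700 13.7100 9.1300 1.4500] k=[26 26 26 24 24 16 16 11 0]
t=7: x=[26.0000 26.0000 25.7100 24.2900 22.8400 17.1600 15.2750 10.1300 1.5950] k=[26 26 25 26 20 16 12 12 0]
t=8: x=[26.0000 25.8550 25.2900 24.9850 20.2900 16.0000 12.5800 10.2600 1.7400] k=[26 26 22 23 18 15 13 11 1]
t=9: x=[26.0000 25.4200 22.7250 22.1300 18.2900 15.1450 13.0000 9.8400 2.4500] k=[26 26 21 19 17 16 15 10 0]
t=10: x=[26.0000 25.2750 21.4350 19.0000 17.1450 16.0000 14.4200 9.2750 1.4500] k=[26 26 19 21 20 17 12 7 2]
t=11: x=[26.0000 24.9850 20.3050 20.5650 19.7100 16.7100 12.0000 7.0000 2.7250] k=[26 26 22 24 18 14 15 8 1]
t=12: x=[26.0000 25.4200 22.8700 22.8400 18.2900 14.7250 13.8400 8.0000 2.0150] k=[26 26 22 24 15 16 13 7 1]
t=13: x=[26.0000 25.4200 22.8700 22.4050 16.4500 15.4200 12.5650 7.0000 1.8700] k=[26 26 25 25 14 18 16 6 4]
t=14: x=[26.0000 25.8550 25.1450 23.4050 16.1750 17.1300 14.8400 7.1600 4.2900] k=[26 24 26 26 18 16 12 6 3]
t=15: x=[25.7100 24.5800 25.7100 24.8400 18.8700 15.7100 11.7100 6.4350 3.4350] k=[26 26 24 22 20 17 14 5 1]
t=16: x=[26.0000 25.7100 24.0000 22.0000 19.8550 17.0000 13.1300 5.7250 1.5800] k=[26 26 25 23 20 16 14 3 5]
t=17: x=[26.0000 25.8550 24.8550 22.8550 19.8550 16.2900 12.6950 4.8850 4.7100] k=[26 26 23 22 20 16 10 8 2]
t=18: x=[26.0000 25.5650 23.2900 21.8550 19.7100 15.7100 10.5800 7.4200 2.8700] k=[26 23 20 24 17 13 13 6 6]
t=19: x=[25.5650 23.0000 21.0150 22.4050 17.4350 13.5800 11.9850 7.0150 6.0000] k=[23 25 19 23 19 12 11 6 8]
t=20: x=[23.2900 23.8400 20.4500 21.8400 18.5650 12.8700 10.4200 7.0150 7.7100] k=[23 26 17 22 20 10 8 8 6]
t=21: x=[23.4350 24.2600 19.0300 20.9850 18.8400 11.1600 8.2900 7.7100 6.2900] k=[26 23 20 18 19 8 8 6 6]
t=22: x=[25.5650 23.0000 20.1450 18.4350 17.2600 9.5950 7.7100 6.2900 6.0000] k=[26 20 21 19 20 7 5 7 9]
t=23: x=[25.1300 21.0150 20.5650 19.4350 17.9700 8.5950 5.5800 7.0000 8.7100] k=[26 20 23 18 17 12 7 5 12]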